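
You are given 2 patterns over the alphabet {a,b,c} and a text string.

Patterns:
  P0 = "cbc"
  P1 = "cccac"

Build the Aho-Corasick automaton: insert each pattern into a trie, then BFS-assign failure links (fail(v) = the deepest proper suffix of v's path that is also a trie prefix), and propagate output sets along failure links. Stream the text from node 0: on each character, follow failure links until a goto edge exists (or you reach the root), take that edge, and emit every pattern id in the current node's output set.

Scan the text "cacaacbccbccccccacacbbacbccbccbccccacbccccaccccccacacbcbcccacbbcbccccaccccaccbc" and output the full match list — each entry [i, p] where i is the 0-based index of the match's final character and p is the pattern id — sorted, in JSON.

Build automaton:
Trie (insert patterns):
  n0 'ε': c→1
  n1 'c': b→2 c→4
  n2 'cb': c→3
  n3 'cbc': ·  [P0 ends]
  n4 'cc': c→5
  n5 'ccc': a→6
  n6 'ccca': c→7
  n7 'cccac': ·  [P1 ends]

Failure links (BFS by depth):
  n1('c'): parent n0 fail=0; on 'c' 0 → fail=0;  out ∅∪∅=∅
  n2('cb'): parent n1 fail=0; on 'b' 0 → fail=0;  out ∅∪∅=∅
  n4('cc'): parent n1 fail=0; on 'c' 0 → fail=1;  out ∅∪∅=∅
  n3('cbc'): parent n2 fail=0; on 'c' 0 → fail=1;  out {0}∪∅={0}
  n5('ccc'): parent n4 fail=1; on 'c' 1 → fail=4;  out ∅∪∅=∅
  n6('ccca'): parent n5 fail=4; on 'a' 4→1→0 → fail=0;  out ∅∪∅=∅
  n7('cccac'): parent n6 fail=0; on 'c' 0 → fail=1;  out {1}∪∅={1}

Text stream:
[0] read 'c'  n0⇒n1
[1] read 'a'  n1⇒n0 (fail-walked)
[2] read 'c'  n0⇒n1
[3] read 'a'  n1⇒n0 (fail-walked)
[4] read 'a'  n0⇒n0
[5] read 'c'  n0⇒n1
[6] read 'b'  n1⇒n2
[7] read 'c'  n2⇒n3  emit P0@[5:7]
[8] read 'c'  n3⇒n4 (fail-walked)
[9] read 'b'  n4⇒n2 (fail-walked)
[10] read 'c'  n2⇒n3  emit P0@[8:10]
[11] read 'c'  n3⇒n4 (fail-walked)
[12] read 'c'  n4⇒n5
[13] read 'c'  n5⇒n5 (fail-walked)
[14] read 'c'  n5⇒n5 (fail-walked)
[15] read 'c'  n5⇒n5 (fail-walked)
[16] read 'a'  n5⇒n6
[17] read 'c'  n6⇒n7  emit P1@[13:17]
[18] read 'a'  n7⇒n0 (fail-walked)
[19] read 'c'  n0⇒n1
[20] read 'b'  n1⇒n2
[21] read 'b'  n2⇒n0 (fail-walked)
[22] read 'a'  n0⇒n0
[23] read 'c'  n0⇒n1
[24] read 'b'  n1⇒n2
[25] read 'c'  n2⇒n3  emit P0@[23:25]
[26] read 'c'  n3⇒n4 (fail-walked)
[27] read 'b'  n4⇒n2 (fail-walked)
[28] read 'c'  n2⇒n3  emit P0@[26:28]
[29] read 'c'  n3⇒n4 (fail-walked)
[30] read 'b'  n4⇒n2 (fail-walked)
[31] read 'c'  n2⇒n3  emit P0@[29:31]
[32] read 'c'  n3⇒n4 (fail-walked)
[33] read 'c'  n4⇒n5
[34] read 'c'  n5⇒n5 (fail-walked)
[35] read 'a'  n5⇒n6
[36] read 'c'  n6⇒n7  emit P1@[32:36]
[37] read 'b'  n7⇒n2 (fail-walked)
[38] read 'c'  n2⇒n3  emit P0@[36:38]
[39] read 'c'  n3⇒n4 (fail-walked)
[40] read 'c'  n4⇒n5
[41] read 'c'  n5⇒n5 (fail-walked)
[42] read 'a'  n5⇒n6
[43] read 'c'  n6⇒n7  emit P1@[39:43]
[44] read 'c'  n7⇒n4 (fail-walked)
[45] read 'c'  n4⇒n5
[46] read 'c'  n5⇒n5 (fail-walked)
[47] read 'c'  n5⇒n5 (fail-walked)
[48] read 'c'  n5⇒n5 (fail-walked)
[49] read 'a'  n5⇒n6
[50] read 'c'  n6⇒n7  emit P1@[46:50]
[51] read 'a'  n7⇒n0 (fail-walked)
[52] read 'c'  n0⇒n1
[53] read 'b'  n1⇒n2
[54] read 'c'  n2⇒n3  emit P0@[52:54]
[55] read 'b'  n3⇒n2 (fail-walked)
[56] read 'c'  n2⇒n3  emit P0@[54:56]
[57] read 'c'  n3⇒n4 (fail-walked)
[58] read 'c'  n4⇒n5
[59] read 'a'  n5⇒n6
[60] read 'c'  n6⇒n7  emit P1@[56:60]
[61] read 'b'  n7⇒n2 (fail-walked)
[62] read 'b'  n2⇒n0 (fail-walked)
[63] read 'c'  n0⇒n1
[64] read 'b'  n1⇒n2
[65] read 'c'  n2⇒n3  emit P0@[63:65]
[66] read 'c'  n3⇒n4 (fail-walked)
[67] read 'c'  n4⇒n5
[68] read 'c'  n5⇒n5 (fail-walked)
[69] read 'a'  n5⇒n6
[70] read 'c'  n6⇒n7  emit P1@[66:70]
[71] read 'c'  n7⇒n4 (fail-walked)
[72] read 'c'  n4⇒n5
[73] read 'c'  n5⇒n5 (fail-walked)
[74] read 'a'  n5⇒n6
[75] read 'c'  n6⇒n7  emit P1@[71:75]
[76] read 'c'  n7⇒n4 (fail-walked)
[77] read 'b'  n4⇒n2 (fail-walked)
[78] read 'c'  n2⇒n3  emit P0@[76:78]

All matches (sorted): [[7,0],[10,0],[17,1],[25,0],[28,0],[31,0],[36,1],[38,0],[43,1],[50,1],[54,0],[56,0],[60,1],[65,0],[70,1],[75,1],[78,0]]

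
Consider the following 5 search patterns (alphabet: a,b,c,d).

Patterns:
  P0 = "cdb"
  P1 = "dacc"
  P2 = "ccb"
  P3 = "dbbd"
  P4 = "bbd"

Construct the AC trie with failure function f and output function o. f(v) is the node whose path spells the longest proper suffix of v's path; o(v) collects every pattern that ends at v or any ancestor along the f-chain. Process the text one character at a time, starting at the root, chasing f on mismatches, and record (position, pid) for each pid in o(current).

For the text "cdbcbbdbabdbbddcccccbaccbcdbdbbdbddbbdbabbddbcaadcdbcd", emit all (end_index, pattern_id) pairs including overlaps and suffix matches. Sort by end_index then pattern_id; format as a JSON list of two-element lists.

Build automaton:
Trie nodes:
  n0 'ε': b→13 c→1 d→4
  n1 'c': c→8 d→2
  n2 'cd': b→3
  n3 'cdb': ·  ←P0
  n4 'd': a→5 b→10
  n5 'da': c→6
  n6 'dac': c→7
  n7 'dacc': ·  ←P1
  n8 'cc': b→9
  n9 'ccb': ·  ←P2
  n10 'db': b→11
  n11 'dbb': d→12
  n12 'dbbd': ·  ←P3
  n13 'b': b→14
  n14 'bb': d→15
  n15 'bbd': ·  ←P4

Failure links (BFS by depth):
  fail(1) 'c': from fail(0)=0 chase 'c': 0 ⇒ 0;  out=∅∪out(0)=∅
  fail(4) 'd': from fail(0)=0 chase 'd': 0 ⇒ 0;  out=∅∪out(0)=∅
  fail(13) 'b': from fail(0)=0 chase 'b': 0 ⇒ 0;  out=∅∪out(0)=∅
  fail(2) 'cd': from fail(1)=0 chase 'd': 0 ⇒ 4;  out=∅∪out(4)=∅
  fail(5) 'da': from fail(4)=0 chase 'a': 0 ⇒ 0;  out=∅∪out(0)=∅
  fail(8) 'cc': from fail(1)=0 chase 'c': 0 ⇒ 1;  out=∅∪out(1)=∅
  fail(10) 'db': from fail(4)=0 chase 'b': 0 ⇒ 13;  out=∅∪out(13)=∅
  fail(14) 'bb': from fail(13)=0 chase 'b': 0 ⇒ 13;  out=∅∪out(13)=∅
  fail(3) 'cdb': from fail(2)=4 chase 'b': 4 ⇒ 10;  out={0}∪out(10)={0}
  fail(6) 'dac': from fail(5)=0 chase 'c': 0 ⇒ 1;  out=∅∪out(1)=∅
  fail(9) 'ccb': from fail(8)=1 chase 'b': 1→0 ⇒ 13;  out={2}∪out(13)={2}
  fail(11) 'dbb': from fail(10)=13 chase 'b': 13 ⇒ 14;  out=∅∪out(14)=∅
  fail(15) 'bbd': from fail(14)=13 chase 'd': 13→0 ⇒ 4;  out={4}∪out(4)={4}
  fail(7) 'dacc': from fail(6)=1 chase 'c': 1 ⇒ 8;  out={1}∪out(8)={1}
  fail(12) 'dbbd': from fail(11)=14 chase 'd': 14 ⇒ 15;  out={3}∪out(15)={3,4}

Run:
i=0 'c': node 0→1
i=1 'd': node 1→2
i=2 'b': node 2→3  → match P0@[0:2]
i=3 'c': node 3→1 (via fail)
i=4 'b': node 1→13 (via fail)
i=5 'b': node 13→14
i=6 'd': node 14→15  → match P4@[4:6]
i=7 'b': node 15→10 (via fail)
i=8 'a': node 10→0 (via fail)
i=9 'b': node 0→13
i=10 'd': node 13→4 (via fail)
i=11 'b': node 4→10
i=12 'b': node 10→11
i=13 'd': node 11→12  → match P3@[10:13],P4@[11:13]
i=14 'd': node 12→4 (via fail)
i=15 'c': node 4→1 (via fail)
i=16 'c': node 1→8
i=17 'c': node 8→8 (via fail)
i=18 'c': node 8→8 (via fail)
i=19 'c': node 8→8 (via fail)
i=20 'b': node 8→9  → match P2@[18:20]
i=21 'a': node 9→0 (via fail)
i=22 'c': node 0→1
i=23 'c': node 1→8
i=24 'b': node 8→9  → match P2@[22:24]
i=25 'c': node 9→1 (via fail)
i=26 'd': node 1→2
i=27 'b': node 2→3  → match P0@[25:27]
i=28 'd': node 3→4 (via fail)
i=29 'b': node 4→10
i=30 'b': node 10→11
i=31 'd': node 11→12  → match P3@[28:31],P4@[29:31]
i=32 'b': node 12→10 (via fail)
i=33 'd': node 10→4 (via fail)
i=34 'd': node 4→4 (via fail)
i=35 'b': node 4→10
i=36 'b': node 10→11
i=37 'd': node 11→12  → match P3@[34:37],P4@[35:37]
i=38 'b': node 12→10 (via fail)
i=39 'a': node 10→0 (via fail)
i=40 'b': node 0→13
i=41 'b': node 13→14
i=42 'd': node 14→15  → match P4@[40:42]
i=43 'd': node 15→4 (via fail)
i=44 'b': node 4→10
i=45 'c': node 10→1 (via fail)
i=46 'a': node 1→0 (via fail)
i=47 'a': node 0→0
i=48 'd': node 0→4
i=49 'c': node 4→1 (via fail)
i=50 'd': node 1→2
i=51 'b': node 2→3  → match P0@[49:51]
i=52 'c': node 3→1 (via fail)
i=53 'd': node 1→2

Result: [[2,0],[6,4],[13,3],[13,4],[20,2],[24,2],[27,0],[31,3],[31,4],[37,3],[37,4],[42,4],[51,0]]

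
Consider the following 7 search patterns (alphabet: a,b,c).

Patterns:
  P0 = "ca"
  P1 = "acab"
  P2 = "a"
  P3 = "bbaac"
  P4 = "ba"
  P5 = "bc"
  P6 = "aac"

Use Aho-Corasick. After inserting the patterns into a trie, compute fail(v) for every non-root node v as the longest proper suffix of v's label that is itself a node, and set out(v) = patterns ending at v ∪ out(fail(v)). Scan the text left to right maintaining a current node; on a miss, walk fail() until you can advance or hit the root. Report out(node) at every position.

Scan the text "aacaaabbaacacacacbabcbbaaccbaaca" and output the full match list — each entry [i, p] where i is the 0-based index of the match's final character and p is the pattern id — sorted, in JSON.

Construct AC machine:
Trie nodes:
  0='ε' goto a→3 b→7 c→1
  1='c' goto a→2
  2='ca' goto ·  ←P0
  3='a' goto a→14 c→4  ←P2
  4='ac' goto a→5
  5='aca' goto b→6
  6='acab' goto ·  ←P1
  7='b' goto a→12 b→8 c→13
  8='bb' goto a→9
  9='bba' goto a→10
  10='bbaa' goto c→11
  11='bbaac' goto ·  ←P3
  12='ba' goto ·  ←P4
  13='bc' goto ·  ←P5
  14='aa' goto c→15
  15='aac' goto ·  ←P6

Failure links (BFS by depth):
  fail(1) 'c': from fail(0)=0 chase 'c': 0 ⇒ 0;  out=∅∪out(0)=∅
  fail(3) 'a': from fail(0)=0 chase 'a': 0 ⇒ 0;  out={2}∪out(0)={2}
  fail(7) 'b': from fail(0)=0 chase 'b': 0 ⇒ 0;  out=∅∪out(0)=∅
  fail(2) 'ca': from fail(1)=0 chase 'a': 0 ⇒ 3;  out={0}∪out(3)={0,2}
  fail(4) 'ac': from fail(3)=0 chase 'c': 0 ⇒ 1;  out=∅∪out(1)=∅
  fail(8) 'bb': from fail(7)=0 chase 'b': 0 ⇒ 7;  out=∅∪out(7)=∅
  fail(12) 'ba': from fail(7)=0 chase 'a': 0 ⇒ 3;  out={4}∪out(3)={2,4}
  fail(13) 'bc': from fail(7)=0 chase 'c': 0 ⇒ 1;  out={5}∪out(1)={5}
  fail(14) 'aa': from fail(3)=0 chase 'a': 0 ⇒ 3;  out=∅∪out(3)={2}
  fail(5) 'aca': from fail(4)=1 chase 'a': 1 ⇒ 2;  out=∅∪out(2)={0,2}
  fail(9) 'bba': from fail(8)=7 chase 'a': 7 ⇒ 12;  out=∅∪out(12)={2,4}
  fail(15) 'aac': from fail(14)=3 chase 'c': 3 ⇒ 4;  out={6}∪out(4)={6}
  fail(6) 'acab': from fail(5)=2 chase 'b': 2→3→0 ⇒ 7;  out={1}∪out(7)={1}
  fail(10) 'bbaa': from fail(9)=12 chase 'a': 12→3 ⇒ 14;  out=∅∪out(14)={2}
  fail(11) 'bbaac': from fail(10)=14 chase 'c': 14 ⇒ 15;  out={3}∪out(15)={3,6}

Scan:
pos 0 'a': at 3  → match P2@[0:0]
pos 1 'a': at 14  → match P2@[1:1]
pos 2 'c': at 15  → match P6@[0:2]
pos 3 'a': at 5 (fail-walked)  → match P0@[2:3],P2@[3:3]
pos 4 'a': at 14 (fail-walked)  → match P2@[4:4]
pos 5 'a': at 14 (fail-walked)  → match P2@[5:5]
pos 6 'b': at 7 (fail-walked)
pos 7 'b': at 8
pos 8 'a': at 9  → match P2@[8:8],P4@[7:8]
pos 9 'a': at 10  → match P2@[9:9]
pos 10 'c': at 11  → match P3@[6:10],P6@[8:10]
pos 11 'a': at 5 (fail-walked)  → match P0@[10:11],P2@[11:11]
pos 12 'c': at 4 (fail-walked)
pos 13 'a': at 5  → match P0@[12:13],P2@[13:13]
pos 14 'c': at 4 (fail-walked)
pos 15 'a': at 5  → match P0@[14:15],P2@[15:15]
pos 16 'c': at 4 (fail-walked)
pos 17 'b': at 7 (fail-walked)
pos 18 'a': at 12  → match P2@[18:18],P4@[17:18]
pos 19 'b': at 7 (fail-walked)
pos 20 'c': at 13  → match P5@[19:20]
pos 21 'b': at 7 (fail-walked)
pos 22 'b': at 8
pos 23 'a': at 9  → match P2@[23:23],P4@[22:23]
pos 24 'a': at 10  → match P2@[24:24]
pos 25 'c': at 11  → match P3@[21:25],P6@[23:25]
pos 26 'c': at 1 (fail-walked)
pos 27 'b': at 7 (fail-walked)
pos 28 'a': at 12  → match P2@[28:28],P4@[27:28]
pos 29 'a': at 14 (fail-walked)  → match P2@[29:29]
pos 30 'c': at 15  → match P6@[28:30]
pos 31 'a': at 5 (fail-walked)  → match P0@[30:31],P2@[31:31]

All matches (sorted): [[0,2],[1,2],[2,6],[3,0],[3,2],[4,2],[5,2],[8,2],[8,4],[9,2],[10,3],[10,6],[11,0],[11,2],[13,0],[13,2],[15,0],[15,2],[18,2],[18,4],[20,5],[23,2],[23,4],[24,2],[25,3],[25,6],[28,2],[28,4],[29,2],[30,6],[31,0],[31,2]]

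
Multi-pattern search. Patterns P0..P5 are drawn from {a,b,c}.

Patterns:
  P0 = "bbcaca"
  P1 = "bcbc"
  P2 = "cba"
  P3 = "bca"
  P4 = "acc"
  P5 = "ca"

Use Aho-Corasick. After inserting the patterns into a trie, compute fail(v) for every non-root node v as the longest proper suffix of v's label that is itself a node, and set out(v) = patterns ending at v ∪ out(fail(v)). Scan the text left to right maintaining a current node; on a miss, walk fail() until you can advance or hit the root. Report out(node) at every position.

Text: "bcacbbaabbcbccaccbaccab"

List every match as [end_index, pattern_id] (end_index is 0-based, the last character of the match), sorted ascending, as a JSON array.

Build:
Trie nodes:
  0='ε' goto a→14 b→1 c→10
  1='b' goto b→2 c→7
  2='bb' goto c→3
  3='bbc' goto a→4
  4='bbca' goto c→5
  5='bbcac' goto a→6
  6='bbcaca' goto ·  ←P0
  7='bc' goto a→13 b→8
  8='bcb' goto c→9
  9='bcbc' goto ·  ←P1
  10='c' goto a→17 b→11
  11='cb' goto a→12
  12='cba' goto ·  ←P2
  13='bca' goto ·  ←P3
  14='a' goto c→15
  15='ac' goto c→16
  16='acc' goto ·  ←P4
  17='ca' goto ·  ←P5

Failure links (BFS by depth):
  n1('b'): parent n0 fail=0; on 'b' 0 → fail=0;  out ∅∪∅=∅
  n10('c'): parent n0 fail=0; on 'c' 0 → fail=0;  out ∅∪∅=∅
  n14('a'): parent n0 fail=0; on 'a' 0 → fail=0;  out ∅∪∅=∅
  n2('bb'): parent n1 fail=0; on 'b' 0 → fail=1;  out ∅∪∅=∅
  n7('bc'): parent n1 fail=0; on 'c' 0 → fail=10;  out ∅∪∅=∅
  n11('cb'): parent n10 fail=0; on 'b' 0 → fail=1;  out ∅∪∅=∅
  n15('ac'): parent n14 fail=0; on 'c' 0 → fail=10;  out ∅∪∅=∅
  n17('ca'): parent n10 fail=0; on 'a' 0 → fail=14;  out {5}∪∅={5}
  n3('bbc'): parent n2 fail=1; on 'c' 1 → fail=7;  out ∅∪∅=∅
  n8('bcb'): parent n7 fail=10; on 'b' 10 → fail=11;  out ∅∪∅=∅
  n12('cba'): parent n11 fail=1; on 'a' 1→0 → fail=14;  out {2}∪∅={2}
  n13('bca'): parent n7 fail=10; on 'a' 10 → fail=17;  out {3}∪{5}={3,5}
  n16('acc'): parent n15 fail=10; on 'c' 10→0 → fail=10;  out {4}∪∅={4}
  n4('bbca'): parent n3 fail=7; on 'a' 7 → fail=13;  out ∅∪{3,5}={3,5}
  n9('bcbc'): parent n8 fail=11; on 'c' 11→1 → fail=7;  out {1}∪∅={1}
  n5('bbcac'): parent n4 fail=13; on 'c' 13→17→14 → fail=15;  out ∅∪∅=∅
  n6('bbcaca'): parent n5 fail=15; on 'a' 15→10 → fail=17;  out {0}∪{5}={0,5}

Scan:
pos 0 'b': at 1
pos 1 'c': at 7
pos 2 'a': at 13  → match P3@[0:2],P5@[1:2]
pos 3 'c': at 15 (fail-walked)
pos 4 'b': at 11 (fail-walked)
pos 5 'b': at 2 (fail-walked)
pos 6 'a': at 14 (fail-walked)
pos 7 'a': at 14 (fail-walked)
pos 8 'b': at 1 (fail-walked)
pos 9 'b': at 2
pos 10 'c': at 3
pos 11 'b': at 8 (fail-walked)
pos 12 'c': at 9  → match P1@[9:12]
pos 13 'c': at 10 (fail-walked)
pos 14 'a': at 17  → match P5@[13:14]
pos 15 'c': at 15 (fail-walked)
pos 16 'c': at 16  → match P4@[14:16]
pos 17 'b': at 11 (fail-walked)
pos 18 'a': at 12  → match P2@[16:18]
pos 19 'c': at 15 (fail-walked)
pos 20 'c': at 16  → match P4@[18:20]
pos 21 'a': at 17 (fail-walked)  → match P5@[20:21]
pos 22 'b': at 1 (fail-walked)

All matches (sorted): [[2,3],[2,5],[12,1],[14,5],[16,4],[18,2],[20,4],[21,5]]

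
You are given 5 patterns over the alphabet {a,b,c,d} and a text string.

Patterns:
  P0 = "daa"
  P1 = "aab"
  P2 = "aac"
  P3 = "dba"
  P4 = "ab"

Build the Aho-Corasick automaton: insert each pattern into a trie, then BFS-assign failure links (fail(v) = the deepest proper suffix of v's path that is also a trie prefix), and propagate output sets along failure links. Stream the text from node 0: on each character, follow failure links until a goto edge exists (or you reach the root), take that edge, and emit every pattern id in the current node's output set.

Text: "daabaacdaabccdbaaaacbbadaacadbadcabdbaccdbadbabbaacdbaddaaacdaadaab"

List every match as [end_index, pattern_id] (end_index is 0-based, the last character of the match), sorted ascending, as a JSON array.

Build:
Trie (insert patterns):
  0='ε' goto a→4 d→1
  1='d' goto a→2 b→8
  2='da' goto a→3
  3='daa' goto ·  [P0 ends]
  4='a' goto a→5 b→10
  5='aa' goto b→6 c→7
  6='aab' goto ·  [P1 ends]
  7='aac' goto ·  [P2 ends]
  8='db' goto a→9
  9='dba' goto ·  [P3 ends]
  10='ab' goto ·  [P4 ends]

Failure links (BFS by depth):
  n1('d'): parent n0 fail=0; on 'd' 0 → fail=0;  out ∅∪∅=∅
  n4('a'): parent n0 fail=0; on 'a' 0 → fail=0;  out ∅∪∅=∅
  n2('da'): parent n1 fail=0; on 'a' 0 → fail=4;  out ∅∪∅=∅
  n5('aa'): parent n4 fail=0; on 'a' 0 → fail=4;  out ∅∪∅=∅
  n8('db'): parent n1 fail=0; on 'b' 0 → fail=0;  out ∅∪∅=∅
  n10('ab'): parent n4 fail=0; on 'b' 0 → fail=0;  out {4}∪∅={4}
  n3('daa'): parent n2 fail=4; on 'a' 4 → fail=5;  out {0}∪∅={0}
  n6('aab'): parent n5 fail=4; on 'b' 4 → fail=10;  out {1}∪{4}={1,4}
  n7('aac'): parent n5 fail=4; on 'c' 4→0 → fail=0;  out {2}∪∅={2}
  n9('dba'): parent n8 fail=0; on 'a' 0 → fail=4;  out {3}∪∅={3}

Scan:
[0] read 'd'  n0⇒n1
[1] read 'a'  n1⇒n2
[2] read 'a'  n2⇒n3  emit P0@[0:2]
[3] read 'b'  n3⇒n6 ·f  emit P1@[1:3],P4@[2:3]
[4] read 'a'  n6⇒n4 ·f
[5] read 'a'  n4⇒n5
[6] read 'c'  n5⇒n7  emit P2@[4:6]
[7] read 'd'  n7⇒n1 ·f
[8] read 'a'  n1⇒n2
[9] read 'a'  n2⇒n3  emit P0@[7:9]
[10] read 'b'  n3⇒n6 ·f  emit P1@[8:10],P4@[9:10]
[11] read 'c'  n6⇒n0 ·f
[12] read 'c'  n0⇒n0
[13] read 'd'  n0⇒n1
[14] read 'b'  n1⇒n8
[15] read 'a'  n8⇒n9  emit P3@[13:15]
[16] read 'a'  n9⇒n5 ·f
[17] read 'a'  n5⇒n5 ·f
[18] read 'a'  n5⇒n5 ·f
[19] read 'c'  n5⇒n7  emit P2@[17:19]
[20] read 'b'  n7⇒n0 ·f
[21] read 'b'  n0⇒n0
[22] read 'a'  n0⇒n4
[23] read 'd'  n4⇒n1 ·f
[24] read 'a'  n1⇒n2
[25] read 'a'  n2⇒n3  emit P0@[23:25]
[26] read 'c'  n3⇒n7 ·f  emit P2@[24:26]
[27] read 'a'  n7⇒n4 ·f
[28] read 'd'  n4⇒n1 ·f
[29] read 'b'  n1⇒n8
[30] read 'a'  n8⇒n9  emit P3@[28:30]
[31] read 'd'  n9⇒n1 ·f
[32] read 'c'  n1⇒n0 ·f
[33] read 'a'  n0⇒n4
[34] read 'b'  n4⇒n10  emit P4@[33:34]
[35] read 'd'  n10⇒n1 ·f
[36] read 'b'  n1⇒n8
[37] read 'a'  n8⇒n9  emit P3@[35:37]
[38] read 'c'  n9⇒n0 ·f
[39] read 'c'  n0⇒n0
[40] read 'd'  n0⇒n1
[41] read 'b'  n1⇒n8
[42] read 'a'  n8⇒n9  emit P3@[40:42]
[43] read 'd'  n9⇒n1 ·f
[44] read 'b'  n1⇒n8
[45] read 'a'  n8⇒n9  emit P3@[43:45]
[46] read 'b'  n9⇒n10 ·f  emit P4@[45:46]
[47] read 'b'  n10⇒n0 ·f
[48] read 'a'  n0⇒n4
[49] read 'a'  n4⇒n5
[50] read 'c'  n5⇒n7  emit P2@[48:50]
[51] read 'd'  n7⇒n1 ·f
[52] read 'b'  n1⇒n8
[53] read 'a'  n8⇒n9  emit P3@[51:53]
[54] read 'd'  n9⇒n1 ·f
[55] read 'd'  n1⇒n1 ·f
[56] read 'a'  n1⇒n2
[57] read 'a'  n2⇒n3  emit P0@[55:57]
[58] read 'a'  n3⇒n5 ·f
[59] read 'c'  n5⇒n7  emit P2@[57:59]
[60] read 'd'  n7⇒n1 ·f
[61] read 'a'  n1⇒n2
[62] read 'a'  n2⇒n3  emit P0@[60:62]
[63] read 'd'  n3⇒n1 ·f
[64] read 'a'  n1⇒n2
[65] read 'a'  n2⇒n3  emit P0@[63:65]
[66] read 'b'  n3⇒n6 ·f  emit P1@[64:66],P4@[65:66]

Result: [[2,0],[3,1],[3,4],[6,2],[9,0],[10,1],[10,4],[15,3],[19,2],[25,0],[26,2],[30,3],[34,4],[37,3],[42,3],[45,3],[46,4],[50,2],[53,3],[57,0],[59,2],[62,0],[65,0],[66,1],[66,4]]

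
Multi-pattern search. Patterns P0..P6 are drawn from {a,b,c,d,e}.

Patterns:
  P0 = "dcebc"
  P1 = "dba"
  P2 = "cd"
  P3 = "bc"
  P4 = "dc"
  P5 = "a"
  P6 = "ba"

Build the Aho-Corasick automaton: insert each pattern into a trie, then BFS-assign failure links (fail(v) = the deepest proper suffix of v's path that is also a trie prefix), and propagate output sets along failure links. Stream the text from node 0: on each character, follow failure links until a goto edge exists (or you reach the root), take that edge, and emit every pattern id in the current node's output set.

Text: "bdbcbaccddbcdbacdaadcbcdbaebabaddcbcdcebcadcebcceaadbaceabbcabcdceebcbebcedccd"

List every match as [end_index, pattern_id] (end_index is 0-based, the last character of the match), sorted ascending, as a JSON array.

Build:
Trie nodes:
  0='ε' goto a→12 b→10 c→8 d→1
  1='d' goto b→6 c→2
  2='dc' goto e→3  [P4 ends]
  3='dce' goto b→4
  4='dceb' goto c→5
  5='dcebc' goto ·  [P0 ends]
  6='db' goto a→7
  7='dba' goto ·  [P1 ends]
  8='c' goto d→9
  9='cd' goto ·  [P2 ends]
  10='b' goto a→13 c→11
  11='bc' goto ·  [P3 ends]
  12='a' goto ·  [P5 ends]
  13='ba' goto ·  [P6 ends]

BFS fail/out derivation:
  n1('d'): parent n0 fail=0; on 'd' 0 → fail=0;  out ∅∪∅=∅
  n8('c'): parent n0 fail=0; on 'c' 0 → fail=0;  out ∅∪∅=∅
  n10('b'): parent n0 fail=0; on 'b' 0 → fail=0;  out ∅∪∅=∅
  n12('a'): parent n0 fail=0; on 'a' 0 → fail=0;  out {5}∪∅={5}
  n2('dc'): parent n1 fail=0; on 'c' 0 → fail=8;  out {4}∪∅={4}
  n6('db'): parent n1 fail=0; on 'b' 0 → fail=10;  out ∅∪∅=∅
  n9('cd'): parent n8 fail=0; on 'd' 0 → fail=1;  out {2}∪∅={2}
  n11('bc'): parent n10 fail=0; on 'c' 0 → fail=8;  out {3}∪∅={3}
  n13('ba'): parent n10 fail=0; on 'a' 0 → fail=12;  out {6}∪{5}={5,6}
  n3('dce'): parent n2 fail=8; on 'e' 8→0 → fail=0;  out ∅∪∅=∅
  n7('dba'): parent n6 fail=10; on 'a' 10 → fail=13;  out {1}∪{5,6}={1,5,6}
  n4('dceb'): parent n3 fail=0; on 'b' 0 → fail=10;  out ∅∪∅=∅
  n5('dcebc'): parent n4 fail=10; on 'c' 10 → fail=11;  out {0}∪{3}={0,3}

Run:
[0] read 'b'  n0⇒n10
[1] read 'd'  n10⇒n1 (fail-walked)
[2] read 'b'  n1⇒n6
[3] read 'c'  n6⇒n11 (fail-walked)  emit P3@[2:3]
[4] read 'b'  n11⇒n10 (fail-walked)
[5] read 'a'  n10⇒n13  emit P5@[5:5],P6@[4:5]
[6] read 'c'  n13⇒n8 (fail-walked)
[7] read 'c'  n8⇒n8 (fail-walked)
[8] read 'd'  n8⇒n9  emit P2@[7:8]
[9] read 'd'  n9⇒n1 (fail-walked)
[10] read 'b'  n1⇒n6
[11] read 'c'  n6⇒n11 (fail-walked)  emit P3@[10:11]
[12] read 'd'  n11⇒n9 (fail-walked)  emit P2@[11:12]
[13] read 'b'  n9⇒n6 (fail-walked)
[14] read 'a'  n6⇒n7  emit P1@[12:14],P5@[14:14],P6@[13:14]
[15] read 'c'  n7⇒n8 (fail-walked)
[16] read 'd'  n8⇒n9  emit P2@[15:16]
[17] read 'a'  n9⇒n12 (fail-walked)  emit P5@[17:17]
[18] read 'a'  n12⇒n12 (fail-walked)  emit P5@[18:18]
[19] read 'd'  n12⇒n1 (fail-walked)
[20] read 'c'  n1⇒n2  emit P4@[19:20]
[21] read 'b'  n2⇒n10 (fail-walked)
[22] read 'c'  n10⇒n11  emit P3@[21:22]
[23] read 'd'  n11⇒n9 (fail-walked)  emit P2@[22:23]
[24] read 'b'  n9⇒n6 (fail-walked)
[25] read 'a'  n6⇒n7  emit P1@[23:25],P5@[25:25],P6@[24:25]
[26] read 'e'  n7⇒n0 (fail-walked)
[27] read 'b'  n0⇒n10
[28] read 'a'  n10⇒n13  emit P5@[28:28],P6@[27:28]
[29] read 'b'  n13⇒n10 (fail-walked)
[30] read 'a'  n10⇒n13  emit P5@[30:30],P6@[29:30]
[31] read 'd'  n13⇒n1 (fail-walked)
[32] read 'd'  n1⇒n1 (fail-walked)
[33] read 'c'  n1⇒n2  emit P4@[32:33]
[34] read 'b'  n2⇒n10 (fail-walked)
[35] read 'c'  n10⇒n11  emit P3@[34:35]
[36] read 'd'  n11⇒n9 (fail-walked)  emit P2@[35:36]
[37] read 'c'  n9⇒n2 (fail-walked)  emit P4@[36:37]
[38] read 'e'  n2⇒n3
[39] read 'b'  n3⇒n4
[40] read 'c'  n4⇒n5  emit P0@[36:40],P3@[39:40]
[41] read 'a'  n5⇒n12 (fail-walked)  emit P5@[41:41]
[42] read 'd'  n12⇒n1 (fail-walked)
[43] read 'c'  n1⇒n2  emit P4@[42:43]
[44] read 'e'  n2⇒n3
[45] read 'b'  n3⇒n4
[46] read 'c'  n4⇒n5  emit P0@[42:46],P3@[45:46]
[47] read 'c'  n5⇒n8 (fail-walked)
[48] read 'e'  n8⇒n0 (fail-walked)
[49] read 'a'  n0⇒n12  emit P5@[49:49]
[50] read 'a'  n12⇒n12 (fail-walked)  emit P5@[50:50]
[51] read 'd'  n12⇒n1 (fail-walked)
[52] read 'b'  n1⇒n6
[53] read 'a'  n6⇒n7  emit P1@[51:53],P5@[53:53],P6@[52:53]
[54] read 'c'  n7⇒n8 (fail-walked)
[55] read 'e'  n8⇒n0 (fail-walked)
[56] read 'a'  n0⇒n12  emit P5@[56:56]
[57] read 'b'  n12⇒n10 (fail-walked)
[58] read 'b'  n10⇒n10 (fail-walked)
[59] read 'c'  n10⇒n11  emit P3@[58:59]
[60] read 'a'  n11⇒n12 (fail-walked)  emit P5@[60:60]
[61] read 'b'  n12⇒n10 (fail-walked)
[62] read 'c'  n10⇒n11  emit P3@[61:62]
[63] read 'd'  n11⇒n9 (fail-walked)  emit P2@[62:63]
[64] read 'c'  n9⇒n2 (fail-walked)  emit P4@[63:64]
[65] read 'e'  n2⇒n3
[66] read 'e'  n3⇒n0 (fail-walked)
[67] read 'b'  n0⇒n10
[68] read 'c'  n10⇒n11  emit P3@[67:68]
[69] read 'b'  n11⇒n10 (fail-walked)
[70] read 'e'  n10⇒n0 (fail-walked)
[71] read 'b'  n0⇒n10
[72] read 'c'  n10⇒n11  emit P3@[71:72]
[73] read 'e'  n11⇒n0 (fail-walked)
[74] read 'd'  n0⇒n1
[75] read 'c'  n1⇒n2  emit P4@[74:75]
[76] read 'c'  n2⇒n8 (fail-walked)
[77] read 'd'  n8⇒n9  emit P2@[76:77]

All matches (sorted): [[3,3],[5,5],[5,6],[8,2],[11,3],[12,2],[14,1],[14,5],[14,6],[16,2],[17,5],[18,5],[20,4],[22,3],[23,2],[25,1],[25,5],[25,6],[28,5],[28,6],[30,5],[30,6],[33,4],[35,3],[36,2],[37,4],[40,0],[40,3],[41,5],[43,4],[46,0],[46,3],[49,5],[50,5],[53,1],[53,5],[53,6],[56,5],[59,3],[60,5],[62,3],[63,2],[64,4],[68,3],[72,3],[75,4],[77,2]]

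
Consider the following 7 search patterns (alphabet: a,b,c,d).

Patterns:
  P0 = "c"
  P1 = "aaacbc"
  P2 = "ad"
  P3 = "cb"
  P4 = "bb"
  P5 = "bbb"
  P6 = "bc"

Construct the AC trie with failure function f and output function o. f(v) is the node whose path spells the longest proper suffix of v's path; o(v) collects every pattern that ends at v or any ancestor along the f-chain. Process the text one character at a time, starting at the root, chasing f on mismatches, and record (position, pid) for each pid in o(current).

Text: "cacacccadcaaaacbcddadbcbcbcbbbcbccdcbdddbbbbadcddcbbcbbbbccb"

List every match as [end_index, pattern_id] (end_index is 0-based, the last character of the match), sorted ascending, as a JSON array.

Build:
Trie (insert patterns):
  n0 'ε': a→2 b→10 c→1
  n1 'c': b→9  ←P0
  n2 'a': a→3 d→8
  n3 'aa': a→4
  n4 'aaa': c→5
  n5 'aaac': b→6
  n6 'aaacb': c→7
  n7 'aaacbc': ·  ←P1
  n8 'ad': ·  ←P2
  n9 'cb': ·  ←P3
  n10 'b': b→11 c→13
  n11 'bb': b→12  ←P4
  n12 'bbb': ·  ←P5
  n13 'bc': ·  ←P6

BFS fail/out derivation:
  fail(1) 'c': from fail(0)=0 chase 'c': 0 ⇒ 0;  out={0}∪out(0)={0}
  fail(2) 'a': from fail(0)=0 chase 'a': 0 ⇒ 0;  out=∅∪out(0)=∅
  fail(10) 'b': from fail(0)=0 chase 'b': 0 ⇒ 0;  out=∅∪out(0)=∅
  fail(3) 'aa': from fail(2)=0 chase 'a': 0 ⇒ 2;  out=∅∪out(2)=∅
  fail(8) 'ad': from fail(2)=0 chase 'd': 0 ⇒ 0;  out={2}∪out(0)={2}
  fail(9) 'cb': from fail(1)=0 chase 'b': 0 ⇒ 10;  out={3}∪out(10)={3}
  fail(11) 'bb': from fail(10)=0 chase 'b': 0 ⇒ 10;  out={4}∪out(10)={4}
  fail(13) 'bc': from fail(10)=0 chase 'c': 0 ⇒ 1;  out={6}∪out(1)={0,6}
  fail(4) 'aaa': from fail(3)=2 chase 'a': 2 ⇒ 3;  out=∅∪out(3)=∅
  fail(12) 'bbb': from fail(11)=10 chase 'b': 10 ⇒ 11;  out={5}∪out(11)={4,5}
  fail(5) 'aaac': from fail(4)=3 chase 'c': 3→2→0 ⇒ 1;  out=∅∪out(1)={0}
  fail(6) 'aaacb': from fail(5)=1 chase 'b': 1 ⇒ 9;  out=∅∪out(9)={3}
  fail(7) 'aaacbc': from fail(6)=9 chase 'c': 9→10 ⇒ 13;  out={1}∪out(13)={0,1,6}

Scan:
pos 0 'c': at 1  emit P0@[0:0]
pos 1 'a': at 2 ·f
pos 2 'c': at 1 ·f  emit P0@[2:2]
pos 3 'a': at 2 ·f
pos 4 'c': at 1 ·f  emit P0@[4:4]
pos 5 'c': at 1 ·f  emit P0@[5:5]
pos 6 'c': at 1 ·f  emit P0@[6:6]
pos 7 'a': at 2 ·f
pos 8 'd': at 8  emit P2@[7:8]
pos 9 'c': at 1 ·f  emit P0@[9:9]
pos 10 'a': at 2 ·f
pos 11 'a': at 3
pos 12 'a': at 4
pos 13 'a': at 4 ·f
pos 14 'c': at 5  emit P0@[14:14]
pos 15 'b': at 6  emit P3@[14:15]
pos 16 'c': at 7  emit P0@[16:16],P1@[11:16],P6@[15:16]
pos 17 'd': at 0 ·f
pos 18 'd': at 0
pos 19 'a': at 2
pos 20 'd': at 8  emit P2@[19:20]
pos 21 'b': at 10 ·f
pos 22 'c': at 13  emit P0@[22:22],P6@[21:22]
pos 23 'b': at 9 ·f  emit P3@[22:23]
pos 24 'c': at 13 ·f  emit P0@[24:24],P6@[23:24]
pos 25 'b': at 9 ·f  emit P3@[24:25]
pos 26 'c': at 13 ·f  emit P0@[26:26],P6@[25:26]
pos 27 'b': at 9 ·f  emit P3@[26:27]
pos 28 'b': at 11 ·f  emit P4@[27:28]
pos 29 'b': at 12  emit P4@[28:29],P5@[27:29]
pos 30 'c': at 13 ·f  emit P0@[30:30],P6@[29:30]
pos 31 'b': at 9 ·f  emit P3@[30:31]
pos 32 'c': at 13 ·f  emit P0@[32:32],P6@[31:32]
pos 33 'c': at 1 ·f  emit P0@[33:33]
pos 34 'd': at 0 ·f
pos 35 'c': at 1  emit P0@[35:35]
pos 36 'b': at 9  emit P3@[35:36]
pos 37 'd': at 0 ·f
pos 38 'd': at 0
pos 39 'd': at 0
pos 40 'b': at 10
pos 41 'b': at 11  emit P4@[40:41]
pos 42 'b': at 12  emit P4@[41:42],P5@[40:42]
pos 43 'b': at 12 ·f  emit P4@[42:43],P5@[41:43]
pos 44 'a': at 2 ·f
pos 45 'd': at 8  emit P2@[44:45]
pos 46 'c': at 1 ·f  emit P0@[46:46]
pos 47 'd': at 0 ·f
pos 48 'd': at 0
pos 49 'c': at 1  emit P0@[49:49]
pos 50 'b': at 9  emit P3@[49:50]
pos 51 'b': at 11 ·f  emit P4@[50:51]
pos 52 'c': at 13 ·f  emit P0@[52:52],P6@[51:52]
pos 53 'b': at 9 ·f  emit P3@[52:53]
pos 54 'b': at 11 ·f  emit P4@[53:54]
pos 55 'b': at 12  emit P4@[54:55],P5@[53:55]
pos 56 'b': at 12 ·f  emit P4@[55:56],P5@[54:56]
pos 57 'c': at 13 ·f  emit P0@[57:57],P6@[56:57]
pos 58 'c': at 1 ·f  emit P0@[58:58]
pos 59 'b': at 9  emit P3@[58:59]

Matches: [[0,0],[2,0],[4,0],[5,0],[6,0],[8,2],[9,0],[14,0],[15,3],[16,0],[16,1],[16,6],[20,2],[22,0],[22,6],[23,3],[24,0],[24,6],[25,3],[26,0],[26,6],[27,3],[28,4],[29,4],[29,5],[30,0],[30,6],[31,3],[32,0],[32,6],[33,0],[35,0],[36,3],[41,4],[42,4],[42,5],[43,4],[43,5],[45,2],[46,0],[49,0],[50,3],[51,4],[52,0],[52,6],[53,3],[54,4],[55,4],[55,5],[56,4],[56,5],[57,0],[57,6],[58,0],[59,3]]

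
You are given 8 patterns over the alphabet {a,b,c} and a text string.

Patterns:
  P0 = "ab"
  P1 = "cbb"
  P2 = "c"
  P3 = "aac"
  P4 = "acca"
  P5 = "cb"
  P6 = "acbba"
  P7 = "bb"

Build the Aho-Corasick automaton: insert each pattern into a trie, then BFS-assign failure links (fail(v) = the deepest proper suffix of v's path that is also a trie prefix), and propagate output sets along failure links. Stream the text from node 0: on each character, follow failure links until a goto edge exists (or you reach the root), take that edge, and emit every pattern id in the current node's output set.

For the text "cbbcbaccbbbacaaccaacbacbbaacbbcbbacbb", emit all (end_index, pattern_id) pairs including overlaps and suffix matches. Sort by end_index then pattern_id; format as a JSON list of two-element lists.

Build:
Trie nodes:
  0='ε' goto a→1 b→14 c→3
  1='a' goto a→6 b→2 c→8
  2='ab' goto ·  ←P0
  3='c' goto b→4  ←P2
  4='cb' goto b→5  ←P5
  5='cbb' goto ·  ←P1
  6='aa' goto c→7
  7='aac' goto ·  ←P3
  8='ac' goto b→11 c→9
  9='acc' goto a→10
  10='acca' goto ·  ←P4
  11='acb' goto b→12
  12='acbb' goto a→13
  13='acbba' goto ·  ←P6
  14='b' goto b→15
  15='bb' goto ·  ←P7

Failure links (BFS by depth):
  n1('a'): parent n0 fail=0; on 'a' 0 → fail=0;  out ∅∪∅=∅
  n3('c'): parent n0 fail=0; on 'c' 0 → fail=0;  out {2}∪∅={2}
  n14('b'): parent n0 fail=0; on 'b' 0 → fail=0;  out ∅∪∅=∅
  n2('ab'): parent n1 fail=0; on 'b' 0 → fail=14;  out {0}∪∅={0}
  n4('cb'): parent n3 fail=0; on 'b' 0 → fail=14;  out {5}∪∅={5}
  n6('aa'): parent n1 fail=0; on 'a' 0 → fail=1;  out ∅∪∅=∅
  n8('ac'): parent n1 fail=0; on 'c' 0 → fail=3;  out ∅∪{2}={2}
  n15('bb'): parent n14 fail=0; on 'b' 0 → fail=14;  out {7}∪∅={7}
  n5('cbb'): parent n4 fail=14; on 'b' 14 → fail=15;  out {1}∪{7}={1,7}
  n7('aac'): parent n6 fail=1; on 'c' 1 → fail=8;  out {3}∪{2}={2,3}
  n9('acc'): parent n8 fail=3; on 'c' 3→0 → fail=3;  out ∅∪{2}={2}
  n11('acb'): parent n8 fail=3; on 'b' 3 → fail=4;  out ∅∪{5}={5}
  n10('acca'): parent n9 fail=3; on 'a' 3→0 → fail=1;  out {4}∪∅={4}
  n12('acbb'): parent n11 fail=4; on 'b' 4 → fail=5;  out ∅∪{1,7}={1,7}
  n13('acbba'): parent n12 fail=5; on 'a' 5→15→14→0 → fail=1;  out {6}∪∅={6}

Text stream:
pos 0 'c': at 3  ** P2@[0:0]
pos 1 'b': at 4  ** P5@[0:1]
pos 2 'b': at 5  ** P1@[0:2],P7@[1:2]
pos 3 'c': at 3 ·f  ** P2@[3:3]
pos 4 'b': at 4  ** P5@[3:4]
pos 5 'a': at 1 ·f
pos 6 'c': at 8  ** P2@[6:6]
pos 7 'c': at 9  ** P2@[7:7]
pos 8 'b': at 4 ·f  ** P5@[7:8]
pos 9 'b': at 5  ** P1@[7:9],P7@[8:9]
pos 10 'b': at 15 ·f  ** P7@[9:10]
pos 11 'a': at 1 ·f
pos 12 'c': at 8  ** P2@[12:12]
pos 13 'a': at 1 ·f
pos 14 'a': at 6
pos 15 'c': at 7  ** P2@[15:15],P3@[13:15]
pos 16 'c': at 9 ·f  ** P2@[16:16]
pos 17 'a': at 10  ** P4@[14:17]
pos 18 'a': at 6 ·f
pos 19 'c': at 7  ** P2@[19:19],P3@[17:19]
pos 20 'b': at 11 ·f  ** P5@[19:20]
pos 21 'a': at 1 ·f
pos 22 'c': at 8  ** P2@[22:22]
pos 23 'b': at 11  ** P5@[22:23]
pos 24 'b': at 12  ** P1@[22:24],P7@[23:24]
pos 25 'a': at 13  ** P6@[21:25]
pos 26 'a': at 6 ·f
pos 27 'c': at 7  ** P2@[27:27],P3@[25:27]
pos 28 'b': at 11 ·f  ** P5@[27:28]
pos 29 'b': at 12  ** P1@[27:29],P7@[28:29]
pos 30 'c': at 3 ·f  ** P2@[30:30]
pos 31 'b': at 4  ** P5@[30:31]
pos 32 'b': at 5  ** P1@[30:32],P7@[31:32]
pos 33 'a': at 1 ·f
pos 34 'c': at 8  ** P2@[34:34]
pos 35 'b': at 11  ** P5@[34:35]
pos 36 'b': at 12  ** P1@[34:36],P7@[35:36]

All matches (sorted): [[0,2],[1,5],[2,1],[2,7],[3,2],[4,5],[6,2],[7,2],[8,5],[9,1],[9,7],[10,7],[12,2],[15,2],[15,3],[16,2],[17,4],[19,2],[19,3],[20,5],[22,2],[23,5],[24,1],[24,7],[25,6],[27,2],[27,3],[28,5],[29,1],[29,7],[30,2],[31,5],[32,1],[32,7],[34,2],[35,5],[36,1],[36,7]]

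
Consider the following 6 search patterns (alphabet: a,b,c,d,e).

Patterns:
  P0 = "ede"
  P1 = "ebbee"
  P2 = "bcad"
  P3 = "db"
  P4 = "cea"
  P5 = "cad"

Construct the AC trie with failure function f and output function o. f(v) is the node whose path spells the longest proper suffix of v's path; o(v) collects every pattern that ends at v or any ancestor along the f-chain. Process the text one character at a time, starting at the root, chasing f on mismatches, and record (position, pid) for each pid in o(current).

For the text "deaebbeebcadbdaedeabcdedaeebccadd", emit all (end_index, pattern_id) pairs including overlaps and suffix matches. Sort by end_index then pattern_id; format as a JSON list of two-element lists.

Build automaton:
Trie nodes:
  n0 'ε': b→8 c→14 d→12 e→1
  n1 'e': b→4 d→2
  n2 'ed': e→3
  n3 'ede': ·  [P0 ends]
  n4 'eb': b→5
  n5 'ebb': e→6
  n6 'ebbe': e→7
  n7 'ebbee': ·  [P1 ends]
  n8 'b': c→9
  n9 'bc': a→10
  n10 'bca': d→11
  n11 'bcad': ·  [P2 ends]
  n12 'd': b→13
  n13 'db': ·  [P3 ends]
  n14 'c': a→17 e→15
  n15 'ce': a→16
  n16 'cea': ·  [P4 ends]
  n17 'ca': d→18
  n18 'cad': ·  [P5 ends]

BFS fail/out derivation:
  fail(1) 'e': from fail(0)=0 chase 'e': 0 ⇒ 0;  out=∅∪out(0)=∅
  fail(8) 'b': from fail(0)=0 chase 'b': 0 ⇒ 0;  out=∅∪out(0)=∅
  fail(12) 'd': from fail(0)=0 chase 'd': 0 ⇒ 0;  out=∅∪out(0)=∅
  fail(14) 'c': from fail(0)=0 chase 'c': 0 ⇒ 0;  out=∅∪out(0)=∅
  fail(2) 'ed': from fail(1)=0 chase 'd': 0 ⇒ 12;  out=∅∪out(12)=∅
  fail(4) 'eb': from fail(1)=0 chase 'b': 0 ⇒ 8;  out=∅∪out(8)=∅
  fail(9) 'bc': from fail(8)=0 chase 'c': 0 ⇒ 14;  out=∅∪out(14)=∅
  fail(13) 'db': from fail(12)=0 chase 'b': 0 ⇒ 8;  out={3}∪out(8)={3}
  fail(15) 'ce': from fail(14)=0 chase 'e': 0 ⇒ 1;  out=∅∪out(1)=∅
  fail(17) 'ca': from fail(14)=0 chase 'a': 0 ⇒ 0;  out=∅∪out(0)=∅
  fail(3) 'ede': from fail(2)=12 chase 'e': 12→0 ⇒ 1;  out={0}∪out(1)={0}
  fail(5) 'ebb': from fail(4)=8 chase 'b': 8→0 ⇒ 8;  out=∅∪out(8)=∅
  fail(10) 'bca': from fail(9)=14 chase 'a': 14 ⇒ 17;  out=∅∪out(17)=∅
  fail(16) 'cea': from fail(15)=1 chase 'a': 1→0 ⇒ 0;  out={4}∪out(0)={4}
  fail(18) 'cad': from fail(17)=0 chase 'd': 0 ⇒ 12;  out={5}∪out(12)={5}
  fail(6) 'ebbe': from fail(5)=8 chase 'e': 8→0 ⇒ 1;  out=∅∪out(1)=∅
  fail(11) 'bcad': from fail(10)=17 chase 'd': 17 ⇒ 18;  out={2}∪out(18)={2,5}
  fail(7) 'ebbee': from fail(6)=1 chase 'e': 1→0 ⇒ 1;  out={1}∪out(1)={1}

Run:
pos 0 'd': at 12
pos 1 'e': at 1 (via fail)
pos 2 'a': at 0 (via fail)
pos 3 'e': at 1
pos 4 'b': at 4
pos 5 'b': at 5
pos 6 'e': at 6
pos 7 'e': at 7  → match P1@[3:7]
pos 8 'b': at 4 (via fail)
pos 9 'c': at 9 (via fail)
pos 10 'a': at 10
pos 11 'd': at 11  → match P2@[8:11],P5@[9:11]
pos 12 'b': at 13 (via fail)  → match P3@[11:12]
pos 13 'd': at 12 (via fail)
pos 14 'a': at 0 (via fail)
pos 15 'e': at 1
pos 16 'd': at 2
pos 17 'e': at 3  → match P0@[15:17]
pos 18 'a': at 0 (via fail)
pos 19 'b': at 8
pos 20 'c': at 9
pos 21 'd': at 12 (via fail)
pos 22 'e': at 1 (via fail)
pos 23 'd': at 2
pos 24 'a': at 0 (via fail)
pos 25 'e': at 1
pos 26 'e': at 1 (via fail)
pos 27 'b': at 4
pos 28 'c': at 9 (via fail)
pos 29 'c': at 14 (via fail)
pos 30 'a': at 17
pos 31 'd': at 18  → match P5@[29:31]
pos 32 'd': at 12 (via fail)

Result: [[7,1],[11,2],[11,5],[12,3],[17,0],[31,5]]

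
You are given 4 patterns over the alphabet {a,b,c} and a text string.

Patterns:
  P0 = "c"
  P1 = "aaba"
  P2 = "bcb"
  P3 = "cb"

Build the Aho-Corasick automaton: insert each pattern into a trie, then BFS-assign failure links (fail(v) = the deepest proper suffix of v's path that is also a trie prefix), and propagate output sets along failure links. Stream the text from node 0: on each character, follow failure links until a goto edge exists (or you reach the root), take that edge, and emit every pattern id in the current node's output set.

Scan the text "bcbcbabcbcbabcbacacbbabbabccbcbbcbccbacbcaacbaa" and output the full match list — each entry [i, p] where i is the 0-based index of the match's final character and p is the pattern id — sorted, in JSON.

Build:
Trie (insert patterns):
  n0 'ε': a→2 b→6 c→1
  n1 'c': b→9  ←P0
  n2 'a': a→3
  n3 'aa': b→4
  n4 'aab': a→5
  n5 'aaba': ·  ←P1
  n6 'b': c→7
  n7 'bc': b→8
  n8 'bcb': ·  ←P2
  n9 'cb': ·  ←P3

Failure links (BFS by depth):
  n1('c'): parent n0 fail=0; on 'c' 0 → fail=0;  out {0}∪∅={0}
  n2('a'): parent n0 fail=0; on 'a' 0 → fail=0;  out ∅∪∅=∅
  n6('b'): parent n0 fail=0; on 'b' 0 → fail=0;  out ∅∪∅=∅
  n3('aa'): parent n2 fail=0; on 'a' 0 → fail=2;  out ∅∪∅=∅
  n7('bc'): parent n6 fail=0; on 'c' 0 → fail=1;  out ∅∪{0}={0}
  n9('cb'): parent n1 fail=0; on 'b' 0 → fail=6;  out {3}∪∅={3}
  n4('aab'): parent n3 fail=2; on 'b' 2→0 → fail=6;  out ∅∪∅=∅
  n8('bcb'): parent n7 fail=1; on 'b' 1 → fail=9;  out {2}∪{3}={2,3}
  n5('aaba'): parent n4 fail=6; on 'a' 6→0 → fail=2;  out {1}∪∅={1}

Run:
pos 0 'b': at 6
pos 1 'c': at 7  → match P0@[1:1]
pos 2 'b': at 8  → match P2@[0:2],P3@[1:2]
pos 3 'c': at 7 (via fail)  → match P0@[3:3]
pos 4 'b': at 8  → match P2@[2:4],P3@[3:4]
pos 5 'a': at 2 (via fail)
pos 6 'b': at 6 (via fail)
pos 7 'c': at 7  → match P0@[7:7]
pos 8 'b': at 8  → match P2@[6:8],P3@[7:8]
pos 9 'c': at 7 (via fail)  → match P0@[9:9]
pos 10 'b': at 8  → match P2@[8:10],P3@[9:10]
pos 11 'a': at 2 (via fail)
pos 12 'b': at 6 (via fail)
pos 13 'c': at 7  → match P0@[13:13]
pos 14 'b': at 8  → match P2@[12:14],P3@[13:14]
pos 15 'a': at 2 (via fail)
pos 16 'c': at 1 (via fail)  → match P0@[16:16]
pos 17 'a': at 2 (via fail)
pos 18 'c': at 1 (via fail)  → match P0@[18:18]
pos 19 'b': at 9  → match P3@[18:19]
pos 20 'b': at 6 (via fail)
pos 21 'a': at 2 (via fail)
pos 22 'b': at 6 (via fail)
pos 23 'b': at 6 (via fail)
pos 24 'a': at 2 (via fail)
pos 25 'b': at 6 (via fail)
pos 26 'c': at 7  → match P0@[26:26]
pos 27 'c': at 1 (via fail)  → match P0@[27:27]
pos 28 'b': at 9  → match P3@[27:28]
pos 29 'c': at 7 (via fail)  → match P0@[29:29]
pos 30 'b': at 8  → match P2@[28:30],P3@[29:30]
pos 31 'b': at 6 (via fail)
pos 32 'c': at 7  → match P0@[32:32]
pos 33 'b': at 8  → match P2@[31:33],P3@[32:33]
pos 34 'c': at 7 (via fail)  → match P0@[34:34]
pos 35 'c': at 1 (via fail)  → match P0@[35:35]
pos 36 'b': at 9  → match P3@[35:36]
pos 37 'a': at 2 (via fail)
pos 38 'c': at 1 (via fail)  → match P0@[38:38]
pos 39 'b': at 9  → match P3@[38:39]
pos 40 'c': at 7 (via fail)  → match P0@[40:40]
pos 41 'a': at 2 (via fail)
pos 42 'a': at 3
pos 43 'c': at 1 (via fail)  → match P0@[43:43]
pos 44 'b': at 9  → match P3@[43:44]
pos 45 'a': at 2 (via fail)
pos 46 'a': at 3

All matches (sorted): [[1,0],[2,2],[2,3],[3,0],[4,2],[4,3],[7,0],[8,2],[8,3],[9,0],[10,2],[10,3],[13,0],[14,2],[14,3],[16,0],[18,0],[19,3],[26,0],[27,0],[28,3],[29,0],[30,2],[30,3],[32,0],[33,2],[33,3],[34,0],[35,0],[36,3],[38,0],[39,3],[40,0],[43,0],[44,3]]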